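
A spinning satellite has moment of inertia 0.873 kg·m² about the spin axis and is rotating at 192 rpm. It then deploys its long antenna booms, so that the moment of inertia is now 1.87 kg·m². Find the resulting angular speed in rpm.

Angular momentum about the spin axis is conserved since the torque about it is zero.
ω₂ = I₁ω₁ / I₂ = (0.8730)(192 rpm) / (1.870) = 89.63 rpm.

ω₂ ≈ 89.6 rpm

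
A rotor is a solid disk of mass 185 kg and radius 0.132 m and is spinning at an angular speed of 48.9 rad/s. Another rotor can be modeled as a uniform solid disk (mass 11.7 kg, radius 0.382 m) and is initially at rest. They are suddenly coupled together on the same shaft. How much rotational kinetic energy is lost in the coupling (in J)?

No external torque acts about the common axis, so total angular momentum is conserved.
Moments of inertia: I_A = ½(185)(0.132)² = 1.612 kg·m²; I_B = ½(11.7)(0.382)² = 0.8537 kg·m².
Taking A's sense as positive: L = (1.612)(48.9) = 78.81 kg·m²·rad/s.
Combined I = 1.612 + 0.8537 = 2.465 kg·m².
ω_f = L / I = 78.81 / 2.465 = 31.97 rad/s.
KE_i = ½ΣIω² = 1927 J; KE_f = ½(2.465)(31.97)² = 1260 J.

ΔKE lost ≈ 667 J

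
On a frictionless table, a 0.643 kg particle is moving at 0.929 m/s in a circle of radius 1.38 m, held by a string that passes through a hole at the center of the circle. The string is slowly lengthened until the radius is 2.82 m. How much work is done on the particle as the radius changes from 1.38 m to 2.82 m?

W ≈ -0.211 J

Central (radial) force ⇒ zero torque about the center ⇒ m v r is constant.
v₂ = v₁ r₁ / r₂ = (0.929)(1.38) / (2.82) = 0.4546 m/s.
W = ΔKE = ½m(v₂² − v₁²) = -0.2110 J.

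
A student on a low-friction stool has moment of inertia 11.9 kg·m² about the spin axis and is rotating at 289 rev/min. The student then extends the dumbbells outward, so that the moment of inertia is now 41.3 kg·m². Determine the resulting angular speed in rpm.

Angular momentum about the spin axis is conserved since the torque about it is zero.
ω₂ = I₁ω₁ / I₂ = (11.90)(289 rpm) / (41.30) = 83.27 rpm.

ω₂ ≈ 83.3 rpm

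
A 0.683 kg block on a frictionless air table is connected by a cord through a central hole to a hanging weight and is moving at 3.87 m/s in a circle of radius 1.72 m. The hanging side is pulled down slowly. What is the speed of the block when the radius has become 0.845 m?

Central (radial) force ⇒ zero torque about the center ⇒ m v r is constant.
v₂ = v₁ r₁ / r₂ = (3.87)(1.72) / (0.845) = 7.877 m/s.

v₂ ≈ 7.88 m/s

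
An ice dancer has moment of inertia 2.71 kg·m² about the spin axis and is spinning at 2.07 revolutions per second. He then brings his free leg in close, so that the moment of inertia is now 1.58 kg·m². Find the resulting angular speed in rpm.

No external torque acts about the spin axis, so angular momentum is conserved.
ω₂ = I₁ω₁ / I₂ = (2.710)(2.07 rev/s) / (1.580) = 3.550 rev/s = 213.0 rpm.

ω₂ ≈ 213 rpm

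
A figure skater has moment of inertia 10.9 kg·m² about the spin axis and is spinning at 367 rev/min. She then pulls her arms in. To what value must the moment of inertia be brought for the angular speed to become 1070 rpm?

I₂ ≈ 3.74 kg·m²

Angular momentum about the spin axis is conserved since the torque about it is zero.
I₂ = I₁ω₁ / ω₂ = (10.9)(367) / (1070) = 3.739 kg·m².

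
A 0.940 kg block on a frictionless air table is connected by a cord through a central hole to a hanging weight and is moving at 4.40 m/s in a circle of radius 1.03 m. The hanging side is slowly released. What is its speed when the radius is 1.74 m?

v₂ ≈ 2.60 m/s

The only horizontal force on the mass is along the cord (radial), so it exerts no torque about the hole and angular momentum m v r is conserved.
v₂ = v₁ r₁ / r₂ = (4.40)(1.03) / (1.74) = 2.605 m/s.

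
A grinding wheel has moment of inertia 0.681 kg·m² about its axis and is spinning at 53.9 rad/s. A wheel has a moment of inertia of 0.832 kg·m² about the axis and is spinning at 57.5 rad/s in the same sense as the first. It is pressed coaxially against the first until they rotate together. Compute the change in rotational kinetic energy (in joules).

ΔKE ≈ -2.43 J

The coupling torques are internal; angular momentum about the shared axis is conserved.
Taking A's sense as positive: L = (0.6810)(53.9) + (0.8320)(57.5) = 84.55 kg·m²·rad/s.
Combined I = 0.6810 + 0.8320 = 1.513 kg·m².
ω_f = L / I = 84.55 / 1.513 = 55.88 rad/s.
KE_i = ½ΣIω² = 2365 J; KE_f = ½(1.513)(55.88)² = 2362 J.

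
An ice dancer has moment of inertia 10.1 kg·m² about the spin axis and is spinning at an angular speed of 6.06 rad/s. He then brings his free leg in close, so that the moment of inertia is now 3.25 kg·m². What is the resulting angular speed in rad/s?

ω₂ ≈ 18.8 rad/s

With no external torque about the axis, L is conserved: I₁ω₁ = I₂ω₂.
ω₂ = I₁ω₁ / I₂ = (10.10)(6.06 rad/s) / (3.250) = 18.83 rad/s.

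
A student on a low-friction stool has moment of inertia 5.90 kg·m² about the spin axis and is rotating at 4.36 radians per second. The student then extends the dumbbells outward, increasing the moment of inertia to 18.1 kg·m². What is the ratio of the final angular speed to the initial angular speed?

Angular momentum about the spin axis is conserved since the torque about it is zero.
ω₂/ω₁ = I₁/I₂ = 5.900 / 18.10 = 0.3260.

ω₂/ω₁ ≈ 0.326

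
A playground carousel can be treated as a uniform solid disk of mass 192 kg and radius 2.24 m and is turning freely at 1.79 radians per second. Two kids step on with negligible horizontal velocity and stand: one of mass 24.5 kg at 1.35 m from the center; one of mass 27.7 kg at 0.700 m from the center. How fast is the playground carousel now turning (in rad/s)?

The added mass arrives with no angular momentum about the center, and any external torque about the center is negligible, so the system's angular momentum is conserved.
I_p = ½(192)(2.24)² = 481.7 kg·m².
Added inertia Σmr² = (24.5)(1.35)² + (27.7)(0.700)² = 58.22 kg·m²; I_f = 481.7 + 58.22 = 539.9 kg·m².
ω_f = I_p ω_i / I_f = (481.7)(1.79) / 539.9 = 1.597 rad/s.

ω_f ≈ 1.60 rad/s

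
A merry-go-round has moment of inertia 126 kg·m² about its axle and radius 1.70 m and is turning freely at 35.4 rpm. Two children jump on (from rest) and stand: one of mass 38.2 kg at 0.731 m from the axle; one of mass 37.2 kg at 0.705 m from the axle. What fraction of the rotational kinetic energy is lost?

The added mass arrives with no angular momentum about the axle, and any external torque about the axle is negligible, so the system's angular momentum is conserved.
Added inertia Σmr² = (38.2)(0.731)² + (37.2)(0.705)² = 38.90 kg·m²; I_f = 126.0 + 38.90 = 164.9 kg·m².
ω_f = I_p ω_i / I_f = (126.0)(35.4) / 164.9 = 27.05 rpm.
KE_i = ½(126.0)(3.707 rad/s)² = 865.8 J; KE_f = ½(164.9)(2.833)² = 661.5 J.
Fraction lost = 0.2359.

fraction ≈ 0.236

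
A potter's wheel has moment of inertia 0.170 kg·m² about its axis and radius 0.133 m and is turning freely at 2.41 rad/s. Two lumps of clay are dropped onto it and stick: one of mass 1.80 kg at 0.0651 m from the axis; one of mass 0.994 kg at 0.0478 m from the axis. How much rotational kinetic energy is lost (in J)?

The added mass arrives with no angular momentum about the axis, and any external torque about the axis is negligible, so the system's angular momentum is conserved.
Added inertia Σmr² = (1.80)(0.0651)² + (0.994)(0.0478)² = 0.009900 kg·m²; I_f = 0.1700 + 0.009900 = 0.1799 kg·m².
ω_f = I_p ω_i / I_f = (0.1700)(2.41) / 0.1799 = 2.277 rad/s.
KE_i = ½(0.1700)(2.410 rad/s)² = 0.4937 J; KE_f = ½(0.1799)(2.277)² = 0.4665 J.

energy lost ≈ 0.0272 J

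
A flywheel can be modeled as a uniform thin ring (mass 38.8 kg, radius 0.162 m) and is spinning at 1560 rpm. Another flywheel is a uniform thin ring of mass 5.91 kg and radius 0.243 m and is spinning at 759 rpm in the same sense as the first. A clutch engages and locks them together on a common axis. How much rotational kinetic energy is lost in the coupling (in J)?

ΔKE lost ≈ 914 J

The coupling torques are internal; angular momentum about the shared axis is conserved.
Moments of inertia: I_A = (38.8)(0.162)² = 1.018 kg·m²; I_B = (5.91)(0.243)² = 0.3490 kg·m².
Taking A's sense as positive: L = (1.018)(1560) + (0.3490)(759) = 1853 kg·m²·rpm.
Combined I = 1.018 + 0.3490 = 1.367 kg·m².
ω_f = L / I = 1853 / 1.367 = 1356 rpm.
KE_i = ½ΣIω² = 14690 J; KE_f = ½(1.367)(142.0)² = 13780 J.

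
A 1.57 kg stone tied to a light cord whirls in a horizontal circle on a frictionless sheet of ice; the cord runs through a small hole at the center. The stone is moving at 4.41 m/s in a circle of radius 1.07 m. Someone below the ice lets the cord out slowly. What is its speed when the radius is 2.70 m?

v₂ ≈ 1.75 m/s

The only horizontal force on the mass is along the cord (radial), so it exerts no torque about the hole and angular momentum m v r is conserved.
v₂ = v₁ r₁ / r₂ = (4.41)(1.07) / (2.70) = 1.748 m/s.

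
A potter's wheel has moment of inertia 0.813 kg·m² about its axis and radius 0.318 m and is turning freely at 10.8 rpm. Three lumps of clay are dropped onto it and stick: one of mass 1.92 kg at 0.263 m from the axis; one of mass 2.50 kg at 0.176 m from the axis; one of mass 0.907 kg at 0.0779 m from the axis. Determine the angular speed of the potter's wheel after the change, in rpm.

The added mass arrives with no angular momentum about the axis, and any external torque about the axis is negligible, so the system's angular momentum is conserved.
Added inertia Σmr² = (1.92)(0.263)² + (2.50)(0.176)² + (0.907)(0.0779)² = 0.2157 kg·m²; I_f = 0.8130 + 0.2157 = 1.029 kg·m².
ω_f = I_p ω_i / I_f = (0.8130)(10.8) / 1.029 = 8.535 rpm.

ω_f ≈ 8.54 rpm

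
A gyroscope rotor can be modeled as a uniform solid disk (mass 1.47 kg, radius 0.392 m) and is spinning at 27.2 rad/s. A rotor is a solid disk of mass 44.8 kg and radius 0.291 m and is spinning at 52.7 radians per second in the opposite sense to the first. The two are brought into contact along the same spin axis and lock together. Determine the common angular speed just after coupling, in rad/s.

|ω_f| ≈ 48.2 rad/s

The coupling torques are internal; angular momentum about the shared axis is conserved.
Moments of inertia: I_A = ½(1.47)(0.392)² = 0.1129 kg·m²; I_B = ½(44.8)(0.291)² = 1.897 kg·m².
Taking A's sense as positive: L = (0.1129)(27.2) − (1.897)(52.7) = -96.89 kg·m²·rad/s.
Combined I = 0.1129 + 1.897 = 2.010 kg·m².
ω_f = L / I = -96.89 / 2.010 = -48.21 rad/s.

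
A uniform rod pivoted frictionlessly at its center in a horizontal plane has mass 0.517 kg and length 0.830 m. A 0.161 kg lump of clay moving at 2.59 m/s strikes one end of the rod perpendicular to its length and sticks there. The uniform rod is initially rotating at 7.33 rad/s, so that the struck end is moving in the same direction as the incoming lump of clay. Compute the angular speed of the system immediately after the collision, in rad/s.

|ω_f| ≈ 6.80 rad/s

The axle reaction passes through the pivot and exerts no torque about it; angular momentum about the pivot is conserved through the impact.
I_p = (1/12)(0.517)(0.830)² = 0.02968 kg·m². Taking the sense of the lump of clay's angular momentum as positive, L_{lump} = m v R = (0.161)(2.59)(0.830/2) = 0.1731 kg·m²/s.
L_i = +I_p ω_p + m v R = +(0.02968)(7.33) + 0.1731 = 0.3906 kg·m²/s.
After sticking, I_f = I_p + m R² = 0.02968 + (0.161)(0.830/2)² = 0.05741 kg·m².
ω_f = L_i / I_f = 0.3906 / 0.05741 = 6.804 rad/s.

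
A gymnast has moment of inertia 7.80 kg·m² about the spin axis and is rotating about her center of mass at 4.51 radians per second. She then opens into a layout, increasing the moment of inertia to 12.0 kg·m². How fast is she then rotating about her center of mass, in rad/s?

ω₂ ≈ 2.93 rad/s

No external torque acts about the spin axis, so angular momentum is conserved.
ω₂ = I₁ω₁ / I₂ = (7.800)(4.51 rad/s) / (12.00) = 2.931 rad/s.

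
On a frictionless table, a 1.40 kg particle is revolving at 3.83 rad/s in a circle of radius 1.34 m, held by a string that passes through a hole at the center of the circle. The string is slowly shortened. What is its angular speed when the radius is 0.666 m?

ω₂ ≈ 15.5 rad/s

The constraining force is radial, so m r² ω about the center is conserved.
ω₂ = ω₁ (r₁/r₂)² = (3.83)(1.34/0.666)² = 15.50 rad/s.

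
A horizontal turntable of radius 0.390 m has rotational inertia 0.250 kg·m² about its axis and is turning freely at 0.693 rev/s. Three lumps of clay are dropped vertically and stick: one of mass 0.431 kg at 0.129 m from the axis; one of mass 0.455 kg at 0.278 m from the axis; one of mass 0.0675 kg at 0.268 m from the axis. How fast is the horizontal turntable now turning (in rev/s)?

No external torque acts about the axis; L_before = L_after.
Added inertia Σmr² = (0.431)(0.129)² + (0.455)(0.278)² + (0.0675)(0.268)² = 0.04718 kg·m²; I_f = 0.2500 + 0.04718 = 0.2972 kg·m².
ω_f = I_p ω_i / I_f = (0.2500)(0.693) / 0.2972 = 0.5830 rev/s.

ω_f ≈ 0.583 rev/s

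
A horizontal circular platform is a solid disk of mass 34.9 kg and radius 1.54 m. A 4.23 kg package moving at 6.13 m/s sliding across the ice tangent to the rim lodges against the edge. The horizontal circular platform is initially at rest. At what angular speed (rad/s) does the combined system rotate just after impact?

The axle reaction passes through the central axle and exerts no torque about it; angular momentum about the central axle is conserved through the impact.
I_p = ½(34.9)(1.54)² = 41.38 kg·m². Taking the sense of the package's angular momentum as positive, L_{package} = m v R = (4.23)(6.13)(1.54) = 39.93 kg·m²/s.
L_i = 0 + 39.93 = 39.93 kg·m²/s.
After sticking, I_f = I_p + m R² = 41.38 + (4.23)(1.54)² = 51.42 kg·m².
ω_f = L_i / I_f = 39.93 / 51.42 = 0.7766 rad/s.

|ω_f| ≈ 0.777 rad/s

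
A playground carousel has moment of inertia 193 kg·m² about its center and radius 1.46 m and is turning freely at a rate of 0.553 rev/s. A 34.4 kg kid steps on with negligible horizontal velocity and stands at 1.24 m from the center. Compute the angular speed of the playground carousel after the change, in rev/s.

No external torque acts about the center; L_before = L_after.
Added inertia Σmr² = (34.4)(1.24)² = 52.89 kg·m²; I_f = 193.0 + 52.89 = 245.9 kg·m².
ω_f = I_p ω_i / I_f = (193.0)(0.553) / 245.9 = 0.4340 rev/s.

ω_f ≈ 0.434 rev/s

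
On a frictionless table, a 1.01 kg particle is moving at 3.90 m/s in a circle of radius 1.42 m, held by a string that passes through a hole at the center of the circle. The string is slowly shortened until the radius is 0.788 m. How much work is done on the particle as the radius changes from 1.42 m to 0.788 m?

The only horizontal force on the mass is along the cord (radial), so it exerts no torque about the hole and angular momentum m v r is conserved.
v₂ = v₁ r₁ / r₂ = (3.90)(1.42) / (0.788) = 7.028 m/s.
W = ΔKE = ½m(v₂² − v₁²) = 17.26 J.

W ≈ 17.3 J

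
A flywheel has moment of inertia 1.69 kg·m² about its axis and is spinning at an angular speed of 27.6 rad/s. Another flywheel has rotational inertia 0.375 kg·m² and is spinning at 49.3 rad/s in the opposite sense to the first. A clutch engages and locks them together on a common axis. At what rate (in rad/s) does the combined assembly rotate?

The coupling torques are internal; angular momentum about the shared axis is conserved.
Taking A's sense as positive: L = (1.690)(27.6) − (0.3750)(49.3) = 28.16 kg·m²·rad/s.
Combined I = 1.690 + 0.3750 = 2.065 kg·m².
ω_f = L / I = 28.16 / 2.065 = 13.64 rad/s.

|ω_f| ≈ 13.6 rad/s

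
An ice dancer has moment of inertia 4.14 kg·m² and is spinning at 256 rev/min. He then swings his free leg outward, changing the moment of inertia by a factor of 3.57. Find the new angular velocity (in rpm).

With no external torque about the axis, L is conserved: I₁ω₁ = I₂ω₂.
I₂ = 3.57 × 4.14 = 14.78 kg·m².
ω₂ = I₁ω₁ / I₂ = (4.140)(256 rpm) / (14.78) = 71.71 rpm.

ω₂ ≈ 71.7 rpm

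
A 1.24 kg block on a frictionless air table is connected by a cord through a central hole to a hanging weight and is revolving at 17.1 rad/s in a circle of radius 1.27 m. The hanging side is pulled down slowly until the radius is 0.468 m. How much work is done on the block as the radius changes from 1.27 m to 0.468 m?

No torque about the axis ⇒ m r₁² ω₁ = m r₂² ω₂.
ω₂ = ω₁ (r₁/r₂)² = (17.1)(1.27/0.468)² = 125.9 rad/s.
W = ΔKE = ½m(v₂² − v₁²) = 1861 J.

W ≈ 1860 J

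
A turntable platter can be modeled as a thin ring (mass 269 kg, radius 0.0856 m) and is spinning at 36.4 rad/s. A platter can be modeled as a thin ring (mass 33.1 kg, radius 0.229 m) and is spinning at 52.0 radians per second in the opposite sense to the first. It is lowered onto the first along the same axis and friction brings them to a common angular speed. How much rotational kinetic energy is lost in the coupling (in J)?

The coupling torques are internal; angular momentum about the shared axis is conserved.
Moments of inertia: I_A = (269)(0.0856)² = 1.971 kg·m²; I_B = (33.1)(0.229)² = 1.736 kg·m².
Taking A's sense as positive: L = (1.971)(36.4) − (1.736)(52.0) = -18.51 kg·m²·rad/s.
Combined I = 1.971 + 1.736 = 3.707 kg·m².
ω_f = L / I = -18.51 / 3.707 = -4.995 rad/s.
KE_i = ½ΣIω² = 3653 J; KE_f = ½(3.707)(4.995)² = 46.24 J.

ΔKE lost ≈ 3610 J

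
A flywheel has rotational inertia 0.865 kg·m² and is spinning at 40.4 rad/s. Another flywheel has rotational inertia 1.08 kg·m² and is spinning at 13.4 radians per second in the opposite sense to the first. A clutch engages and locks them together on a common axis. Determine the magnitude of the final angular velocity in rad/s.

|ω_f| ≈ 10.5 rad/s

No external torque acts about the common axis, so total angular momentum is conserved.
Taking A's sense as positive: L = (0.8650)(40.4) − (1.080)(13.4) = 20.47 kg·m²·rad/s.
Combined I = 0.8650 + 1.080 = 1.945 kg·m².
ω_f = L / I = 20.47 / 1.945 = 10.53 rad/s.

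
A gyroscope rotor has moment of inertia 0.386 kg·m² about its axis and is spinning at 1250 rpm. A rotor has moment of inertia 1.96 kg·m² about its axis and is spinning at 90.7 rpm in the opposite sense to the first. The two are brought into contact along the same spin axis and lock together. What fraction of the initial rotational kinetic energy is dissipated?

fraction ≈ 0.936

No external torque acts about the common axis, so total angular momentum is conserved.
Taking A's sense as positive: L = (0.3860)(1250) − (1.960)(90.7) = 304.7 kg·m²·rpm.
Combined I = 0.3860 + 1.960 = 2.346 kg·m².
ω_f = L / I = 304.7 / 2.346 = 129.9 rpm.
KE_i = ½ΣIω² = 3395 J; KE_f = ½(2.346)(13.60)² = 217.0 J.
Fraction dissipated = (KE_i − KE_f)/KE_i = 0.9361.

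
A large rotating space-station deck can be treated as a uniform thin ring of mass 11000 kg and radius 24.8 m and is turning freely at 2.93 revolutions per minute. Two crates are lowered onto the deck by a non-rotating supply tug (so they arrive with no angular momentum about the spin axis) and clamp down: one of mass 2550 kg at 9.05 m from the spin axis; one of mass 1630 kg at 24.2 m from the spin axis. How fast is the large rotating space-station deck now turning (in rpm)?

ω_f ≈ 2.50 rpm

No external torque acts about the spin axis; L_before = L_after.
I_p = (11000)(24.8)² = 6.765e+06 kg·m².
Added inertia Σmr² = (2550)(9.05)² + (1630)(24.2)² = 1.163e+06 kg·m²; I_f = 6.765e+06 + 1.163e+06 = 7.929e+06 kg·m².
ω_f = I_p ω_i / I_f = (6.765e+06)(2.93) / 7.929e+06 = 2.500 rpm.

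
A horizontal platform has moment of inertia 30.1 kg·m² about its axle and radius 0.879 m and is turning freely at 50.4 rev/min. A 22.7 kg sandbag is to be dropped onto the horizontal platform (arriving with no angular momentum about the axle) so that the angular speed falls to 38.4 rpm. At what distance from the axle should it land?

r ≈ 0.644 m

The added mass arrives with no angular momentum about the axle, and any external torque about the axle is negligible, so the system's angular momentum is conserved.
I_p ω_i = (I_p + m r²) ω_f ⇒ m r² = I_p(ω_i/ω_f − 1) = 30.10(50.4/38.4 − 1) = 9.406 kg·m².
r = √(9.406/22.7) = 0.6437 m.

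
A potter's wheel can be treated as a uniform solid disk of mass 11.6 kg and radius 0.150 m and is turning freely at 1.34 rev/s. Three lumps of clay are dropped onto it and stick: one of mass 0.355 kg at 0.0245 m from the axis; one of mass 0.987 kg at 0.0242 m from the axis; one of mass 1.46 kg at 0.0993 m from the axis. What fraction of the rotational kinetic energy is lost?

The added mass arrives with no angular momentum about the axis, and any external torque about the axis is negligible, so the system's angular momentum is conserved.
I_p = ½(11.6)(0.150)² = 0.1305 kg·m².
Added inertia Σmr² = (0.355)(0.0245)² + (0.987)(0.0242)² + (1.46)(0.0993)² = 0.01519 kg·m²; I_f = 0.1305 + 0.01519 = 0.1457 kg·m².
ω_f = I_p ω_i / I_f = (0.1305)(1.34) / 0.1457 = 1.200 rev/s.
KE_i = ½(0.1305)(8.419 rad/s)² = 4.625 J; KE_f = ½(0.1457)(7.542)² = 4.143 J.
Fraction lost = 0.1042.

fraction ≈ 0.104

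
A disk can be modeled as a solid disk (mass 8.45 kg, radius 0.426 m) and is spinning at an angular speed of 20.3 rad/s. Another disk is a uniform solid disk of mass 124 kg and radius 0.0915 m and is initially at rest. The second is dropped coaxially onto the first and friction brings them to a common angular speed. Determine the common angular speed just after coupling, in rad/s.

|ω_f| ≈ 12.1 rad/s

The coupling torques are internal; angular momentum about the shared axis is conserved.
Moments of inertia: I_A = ½(8.45)(0.426)² = 0.7667 kg·m²; I_B = ½(124)(0.0915)² = 0.5191 kg·m².
Taking A's sense as positive: L = (0.7667)(20.3) = 15.56 kg·m²·rad/s.
Combined I = 0.7667 + 0.5191 = 1.286 kg·m².
ω_f = L / I = 15.56 / 1.286 = 12.10 rad/s.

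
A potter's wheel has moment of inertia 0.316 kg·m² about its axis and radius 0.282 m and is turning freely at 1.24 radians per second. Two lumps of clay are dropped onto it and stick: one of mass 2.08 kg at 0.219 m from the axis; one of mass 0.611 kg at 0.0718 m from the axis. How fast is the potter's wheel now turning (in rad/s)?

No external torque acts about the axis; L_before = L_after.
Added inertia Σmr² = (2.08)(0.219)² + (0.611)(0.0718)² = 0.1029 kg·m²; I_f = 0.3160 + 0.1029 = 0.4189 kg·m².
ω_f = I_p ω_i / I_f = (0.3160)(1.24) / 0.4189 = 0.9354 rad/s.

ω_f ≈ 0.935 rad/s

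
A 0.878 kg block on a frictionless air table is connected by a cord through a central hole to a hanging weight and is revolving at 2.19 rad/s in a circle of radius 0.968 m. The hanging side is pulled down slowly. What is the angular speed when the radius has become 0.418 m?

ω₂ ≈ 11.7 rad/s

No torque about the axis ⇒ m r₁² ω₁ = m r₂² ω₂.
ω₂ = ω₁ (r₁/r₂)² = (2.19)(0.968/0.418)² = 11.74 rad/s.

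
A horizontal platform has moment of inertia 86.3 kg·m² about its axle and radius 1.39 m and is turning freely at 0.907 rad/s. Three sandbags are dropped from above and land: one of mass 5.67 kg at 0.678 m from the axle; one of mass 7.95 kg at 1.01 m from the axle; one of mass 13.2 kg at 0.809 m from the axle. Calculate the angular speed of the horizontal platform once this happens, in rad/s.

The added mass arrives with no angular momentum about the axle, and any external torque about the axle is negligible, so the system's angular momentum is conserved.
Added inertia Σmr² = (5.67)(0.678)² + (7.95)(1.01)² + (13.2)(0.809)² = 19.36 kg·m²; I_f = 86.30 + 19.36 = 105.7 kg·m².
ω_f = I_p ω_i / I_f = (86.30)(0.907) / 105.7 = 0.7408 rad/s.

ω_f ≈ 0.741 rad/s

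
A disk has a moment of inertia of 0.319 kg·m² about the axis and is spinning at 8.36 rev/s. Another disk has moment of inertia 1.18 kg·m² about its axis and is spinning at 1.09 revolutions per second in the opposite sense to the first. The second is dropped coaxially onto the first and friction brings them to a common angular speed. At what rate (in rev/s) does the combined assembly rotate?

|ω_f| ≈ 0.921 rev/s

The coupling torques are internal; angular momentum about the shared axis is conserved.
Taking A's sense as positive: L = (0.3190)(8.36) − (1.180)(1.09) = 1.381 kg·m²·rev/s.
Combined I = 0.3190 + 1.180 = 1.499 kg·m².
ω_f = L / I = 1.381 / 1.499 = 0.9210 rev/s.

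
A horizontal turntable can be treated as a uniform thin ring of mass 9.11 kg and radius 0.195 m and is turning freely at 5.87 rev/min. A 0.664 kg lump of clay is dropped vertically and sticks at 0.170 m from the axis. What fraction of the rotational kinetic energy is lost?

fraction ≈ 0.0525

The added mass arrives with no angular momentum about the axis, and any external torque about the axis is negligible, so the system's angular momentum is conserved.
I_p = (9.11)(0.195)² = 0.3464 kg·m².
Added inertia Σmr² = (0.664)(0.170)² = 0.01919 kg·m²; I_f = 0.3464 + 0.01919 = 0.3656 kg·m².
ω_f = I_p ω_i / I_f = (0.3464)(5.87) / 0.3656 = 5.562 rpm.
KE_i = ½(0.3464)(0.6147 rad/s)² = 0.06545 J; KE_f = ½(0.3656)(0.5824)² = 0.06201 J.
Fraction lost = 0.05249.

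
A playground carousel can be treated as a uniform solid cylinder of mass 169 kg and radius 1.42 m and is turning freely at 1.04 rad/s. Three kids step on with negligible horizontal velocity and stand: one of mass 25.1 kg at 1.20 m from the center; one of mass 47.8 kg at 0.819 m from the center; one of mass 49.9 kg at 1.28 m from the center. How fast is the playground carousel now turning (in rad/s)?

ω_f ≈ 0.553 rad/s

No external torque acts about the center; L_before = L_after.
I_p = ½(169)(1.42)² = 170.4 kg·m².
Added inertia Σmr² = (25.1)(1.20)² + (47.8)(0.819)² + (49.9)(1.28)² = 150.0 kg·m²; I_f = 170.4 + 150.0 = 320.3 kg·m².
ω_f = I_p ω_i / I_f = (170.4)(1.04) / 320.3 = 0.5532 rad/s.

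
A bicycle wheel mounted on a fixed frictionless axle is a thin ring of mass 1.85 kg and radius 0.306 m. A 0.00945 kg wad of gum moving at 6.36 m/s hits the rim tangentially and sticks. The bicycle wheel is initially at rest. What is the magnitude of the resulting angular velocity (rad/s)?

The axle reaction passes through the axle and exerts no torque about it; angular momentum about the axle is conserved through the impact.
I_p = (1.85)(0.306)² = 0.1732 kg·m². Taking the sense of the wad of gum's angular momentum as positive, L_{wad} = m v R = (0.00945)(6.36)(0.306) = 0.01839 kg·m²/s.
L_i = 0 + 0.01839 = 0.01839 kg·m²/s.
After sticking, I_f = I_p + m R² = 0.1732 + (0.00945)(0.306)² = 0.1741 kg·m².
ω_f = L_i / I_f = 0.01839 / 0.1741 = 0.1056 rad/s.

|ω_f| ≈ 0.106 rad/s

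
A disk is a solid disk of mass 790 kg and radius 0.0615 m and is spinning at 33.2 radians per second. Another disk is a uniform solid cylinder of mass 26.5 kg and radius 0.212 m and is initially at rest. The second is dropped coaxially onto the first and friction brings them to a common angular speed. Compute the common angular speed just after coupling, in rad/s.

|ω_f| ≈ 23.7 rad/s

No external torque acts about the common axis, so total angular momentum is conserved.
Moments of inertia: I_A = ½(790)(0.0615)² = 1.494 kg·m²; I_B = ½(26.5)(0.212)² = 0.5955 kg·m².
Taking A's sense as positive: L = (1.494)(33.2) = 49.60 kg·m²·rad/s.
Combined I = 1.494 + 0.5955 = 2.089 kg·m².
ω_f = L / I = 49.60 / 2.089 = 23.74 rad/s.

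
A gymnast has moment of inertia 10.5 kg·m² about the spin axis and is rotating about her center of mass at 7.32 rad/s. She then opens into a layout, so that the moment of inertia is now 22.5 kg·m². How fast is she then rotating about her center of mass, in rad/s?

ω₂ ≈ 3.42 rad/s

No external torque acts about the spin axis, so angular momentum is conserved.
ω₂ = I₁ω₁ / I₂ = (10.50)(7.32 rad/s) / (22.50) = 3.416 rad/s.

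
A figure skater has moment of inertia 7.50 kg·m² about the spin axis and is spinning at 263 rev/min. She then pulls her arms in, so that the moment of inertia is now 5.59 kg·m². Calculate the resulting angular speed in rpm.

No external torque acts about the spin axis, so angular momentum is conserved.
ω₂ = I₁ω₁ / I₂ = (7.500)(263 rpm) / (5.590) = 352.9 rpm.

ω₂ ≈ 353 rpm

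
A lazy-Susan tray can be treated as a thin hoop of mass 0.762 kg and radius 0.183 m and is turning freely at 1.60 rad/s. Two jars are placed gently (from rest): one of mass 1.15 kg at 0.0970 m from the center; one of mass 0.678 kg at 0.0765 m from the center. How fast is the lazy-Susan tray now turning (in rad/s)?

The added mass arrives with no angular momentum about the center, and any external torque about the center is negligible, so the system's angular momentum is conserved.
I_p = (0.762)(0.183)² = 0.02552 kg·m².
Added inertia Σmr² = (1.15)(0.0970)² + (0.678)(0.0765)² = 0.01479 kg·m²; I_f = 0.02552 + 0.01479 = 0.04031 kg·m².
ω_f = I_p ω_i / I_f = (0.02552)(1.60) / 0.04031 = 1.013 rad/s.

ω_f ≈ 1.01 rad/s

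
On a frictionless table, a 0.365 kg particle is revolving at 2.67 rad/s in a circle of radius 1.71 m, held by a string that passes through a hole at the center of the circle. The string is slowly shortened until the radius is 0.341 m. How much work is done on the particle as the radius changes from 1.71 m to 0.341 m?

The constraining force is radial, so m r² ω about the center is conserved.
ω₂ = ω₁ (r₁/r₂)² = (2.67)(1.71/0.341)² = 67.14 rad/s.
W = ΔKE = ½m(v₂² − v₁²) = 91.86 J.

W ≈ 91.9 J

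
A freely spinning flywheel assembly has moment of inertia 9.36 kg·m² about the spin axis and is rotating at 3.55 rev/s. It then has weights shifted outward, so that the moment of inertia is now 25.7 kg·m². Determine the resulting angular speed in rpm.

No external torque acts about the spin axis, so angular momentum is conserved.
ω₂ = I₁ω₁ / I₂ = (9.360)(3.55 rev/s) / (25.70) = 1.293 rev/s = 77.58 rpm.

ω₂ ≈ 77.6 rpm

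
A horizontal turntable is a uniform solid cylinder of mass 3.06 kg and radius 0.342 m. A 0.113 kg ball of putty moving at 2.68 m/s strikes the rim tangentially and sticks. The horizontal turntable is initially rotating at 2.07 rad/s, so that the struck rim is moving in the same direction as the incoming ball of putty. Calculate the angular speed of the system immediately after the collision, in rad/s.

|ω_f| ≈ 2.47 rad/s

About the axle the impulsive forces during the collision are internal, so angular momentum about that axis is conserved.
I_p = ½(3.06)(0.342)² = 0.1790 kg·m². Taking the sense of the ball of putty's angular momentum as positive, L_{ball} = m v R = (0.113)(2.68)(0.342) = 0.1036 kg·m²/s.
L_i = +I_p ω_p + m v R = +(0.1790)(2.07) + 0.1036 = 0.4740 kg·m²/s.
After sticking, I_f = I_p + m R² = 0.1790 + (0.113)(0.342)² = 0.1922 kg·m².
ω_f = L_i / I_f = 0.4740 / 0.1922 = 2.467 rad/s.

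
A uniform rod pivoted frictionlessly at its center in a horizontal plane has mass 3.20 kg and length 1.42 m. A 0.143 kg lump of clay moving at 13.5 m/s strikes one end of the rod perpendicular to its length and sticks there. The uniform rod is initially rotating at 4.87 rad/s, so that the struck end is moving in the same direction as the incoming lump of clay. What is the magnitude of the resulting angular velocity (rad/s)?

|ω_f| ≈ 6.54 rad/s

The axle reaction passes through the pivot and exerts no torque about it; angular momentum about the pivot is conserved through the impact.
I_p = (1/12)(3.20)(1.42)² = 0.5377 kg·m². Taking the sense of the lump of clay's angular momentum as positive, L_{lump} = m v R = (0.143)(13.5)(1.42/2) = 1.371 kg·m²/s.
L_i = +I_p ω_p + m v R = +(0.5377)(4.87) + 1.371 = 3.989 kg·m²/s.
After sticking, I_f = I_p + m R² = 0.5377 + (0.143)(1.42/2)² = 0.6098 kg·m².
ω_f = L_i / I_f = 3.989 / 0.6098 = 6.542 rad/s.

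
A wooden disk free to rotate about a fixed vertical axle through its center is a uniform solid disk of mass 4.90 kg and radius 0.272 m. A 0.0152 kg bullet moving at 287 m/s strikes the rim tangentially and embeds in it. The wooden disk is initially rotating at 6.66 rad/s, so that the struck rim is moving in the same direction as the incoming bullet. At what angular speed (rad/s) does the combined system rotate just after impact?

About the axle the impulsive forces during the collision are internal, so angular momentum about that axis is conserved.
I_p = ½(4.90)(0.272)² = 0.1813 kg·m². Taking the sense of the bullet's angular momentum as positive, L_{bullet} = m v R = (0.0152)(287)(0.272) = 1.187 kg·m²/s.
L_i = +I_p ω_p + m v R = +(0.1813)(6.66) + 1.187 = 2.394 kg·m²/s.
After sticking, I_f = I_p + m R² = 0.1813 + (0.0152)(0.272)² = 0.1824 kg·m².
ω_f = L_i / I_f = 2.394 / 0.1824 = 13.12 rad/s.

|ω_f| ≈ 13.1 rad/s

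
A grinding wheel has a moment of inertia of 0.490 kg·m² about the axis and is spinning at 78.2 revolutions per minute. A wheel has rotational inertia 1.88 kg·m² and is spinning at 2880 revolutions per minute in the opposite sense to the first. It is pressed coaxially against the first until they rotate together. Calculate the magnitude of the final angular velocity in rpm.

The coupling torques are internal; angular momentum about the shared axis is conserved.
Taking A's sense as positive: L = (0.4900)(78.2) − (1.880)(2880) = -5376 kg·m²·rpm.
Combined I = 0.4900 + 1.880 = 2.370 kg·m².
ω_f = L / I = -5376 / 2.370 = -2268 rpm.

|ω_f| ≈ 2270 rpm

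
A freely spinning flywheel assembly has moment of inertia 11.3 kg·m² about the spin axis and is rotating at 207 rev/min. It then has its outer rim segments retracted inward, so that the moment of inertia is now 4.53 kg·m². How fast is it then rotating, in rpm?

Angular momentum about the spin axis is conserved since the torque about it is zero.
ω₂ = I₁ω₁ / I₂ = (11.30)(207 rpm) / (4.530) = 516.4 rpm.

ω₂ ≈ 516 rpm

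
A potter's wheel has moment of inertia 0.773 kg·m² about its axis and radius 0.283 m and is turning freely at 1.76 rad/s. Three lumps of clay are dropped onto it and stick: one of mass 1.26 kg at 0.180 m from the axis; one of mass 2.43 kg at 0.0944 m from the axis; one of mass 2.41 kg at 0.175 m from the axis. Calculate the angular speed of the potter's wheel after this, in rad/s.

No external torque acts about the axis; L_before = L_after.
Added inertia Σmr² = (1.26)(0.180)² + (2.43)(0.0944)² + (2.41)(0.175)² = 0.1363 kg·m²; I_f = 0.7730 + 0.1363 = 0.9093 kg·m².
ω_f = I_p ω_i / I_f = (0.7730)(1.76) / 0.9093 = 1.496 rad/s.

ω_f ≈ 1.50 rad/s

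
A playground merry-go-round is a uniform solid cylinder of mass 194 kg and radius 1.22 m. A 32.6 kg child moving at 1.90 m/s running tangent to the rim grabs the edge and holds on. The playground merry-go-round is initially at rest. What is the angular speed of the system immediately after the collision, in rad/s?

|ω_f| ≈ 0.392 rad/s

About the axle the impulsive forces during the collision are internal, so angular momentum about that axis is conserved.
I_p = ½(194)(1.22)² = 144.4 kg·m². Taking the sense of the child's angular momentum as positive, L_{child} = m v R = (32.6)(1.90)(1.22) = 75.57 kg·m²/s.
L_i = 0 + 75.57 = 75.57 kg·m²/s.
After sticking, I_f = I_p + m R² = 144.4 + (32.6)(1.22)² = 192.9 kg·m².
ω_f = L_i / I_f = 75.57 / 192.9 = 0.3917 rad/s.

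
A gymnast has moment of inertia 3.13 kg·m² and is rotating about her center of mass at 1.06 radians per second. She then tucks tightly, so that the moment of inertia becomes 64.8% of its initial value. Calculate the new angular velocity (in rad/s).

Angular momentum about the spin axis is conserved since the torque about it is zero.
I₂ = 0.648 × 3.13 = 2.028 kg·m².
ω₂ = I₁ω₁ / I₂ = (3.130)(1.06 rad/s) / (2.028) = 1.636 rad/s.

ω₂ ≈ 1.64 rad/s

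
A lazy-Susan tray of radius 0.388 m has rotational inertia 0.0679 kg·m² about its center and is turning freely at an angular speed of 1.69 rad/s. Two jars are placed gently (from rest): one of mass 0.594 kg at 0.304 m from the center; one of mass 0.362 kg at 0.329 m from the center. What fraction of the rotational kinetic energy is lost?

The added mass arrives with no angular momentum about the center, and any external torque about the center is negligible, so the system's angular momentum is conserved.
Added inertia Σmr² = (0.594)(0.304)² + (0.362)(0.329)² = 0.09408 kg·m²; I_f = 0.06790 + 0.09408 = 0.1620 kg·m².
ω_f = I_p ω_i / I_f = (0.06790)(1.69) / 0.1620 = 0.7084 rad/s.
KE_i = ½(0.06790)(1.690 rad/s)² = 0.09696 J; KE_f = ½(0.1620)(0.7084)² = 0.04065 J.
Fraction lost = 0.5808.

fraction ≈ 0.581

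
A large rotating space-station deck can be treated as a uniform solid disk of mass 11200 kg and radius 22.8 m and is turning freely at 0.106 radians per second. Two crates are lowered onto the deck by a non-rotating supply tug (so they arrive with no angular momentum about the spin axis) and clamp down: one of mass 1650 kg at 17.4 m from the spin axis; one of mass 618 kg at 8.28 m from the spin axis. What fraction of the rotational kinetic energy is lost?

The added mass arrives with no angular momentum about the spin axis, and any external torque about the spin axis is negligible, so the system's angular momentum is conserved.
I_p = ½(11200)(22.8)² = 2.911e+06 kg·m².
Added inertia Σmr² = (1650)(17.4)² + (618)(8.28)² = 5.419e+05 kg·m²; I_f = 2.911e+06 + 5.419e+05 = 3.453e+06 kg·m².
ω_f = I_p ω_i / I_f = (2.911e+06)(0.106) / 3.453e+06 = 0.08936 rad/s.
KE_i = ½(2.911e+06)(0.1060 rad/s)² = 16350 J; KE_f = ½(3.453e+06)(0.08936)² = 13790 J.
Fraction lost = 0.1569.

fraction ≈ 0.157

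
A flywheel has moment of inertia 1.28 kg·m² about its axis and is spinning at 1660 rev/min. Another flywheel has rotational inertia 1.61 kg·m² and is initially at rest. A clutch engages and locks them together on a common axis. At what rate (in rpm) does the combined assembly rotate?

The coupling torques are internal; angular momentum about the shared axis is conserved.
Taking A's sense as positive: L = (1.280)(1660) = 2125 kg·m²·rpm.
Combined I = 1.280 + 1.610 = 2.890 kg·m².
ω_f = L / I = 2125 / 2.890 = 735.2 rpm.

|ω_f| ≈ 735 rpm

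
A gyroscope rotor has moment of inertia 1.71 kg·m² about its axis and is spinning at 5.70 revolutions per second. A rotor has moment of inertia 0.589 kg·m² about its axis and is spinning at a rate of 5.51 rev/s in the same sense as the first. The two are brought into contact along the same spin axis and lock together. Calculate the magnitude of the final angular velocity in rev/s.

The coupling torques are internal; angular momentum about the shared axis is conserved.
Taking A's sense as positive: L = (1.710)(5.70) + (0.5890)(5.51) = 12.99 kg·m²·rev/s.
Combined I = 1.710 + 0.5890 = 2.299 kg·m².
ω_f = L / I = 12.99 / 2.299 = 5.651 rev/s.

|ω_f| ≈ 5.65 rev/s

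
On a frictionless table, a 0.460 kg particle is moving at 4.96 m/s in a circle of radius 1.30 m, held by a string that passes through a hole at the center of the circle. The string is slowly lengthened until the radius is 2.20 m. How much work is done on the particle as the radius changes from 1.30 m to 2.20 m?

Central (radial) force ⇒ zero torque about the center ⇒ m v r is constant.
v₂ = v₁ r₁ / r₂ = (4.96)(1.30) / (2.20) = 2.931 m/s.
W = ΔKE = ½m(v₂² − v₁²) = -3.683 J.

W ≈ -3.68 J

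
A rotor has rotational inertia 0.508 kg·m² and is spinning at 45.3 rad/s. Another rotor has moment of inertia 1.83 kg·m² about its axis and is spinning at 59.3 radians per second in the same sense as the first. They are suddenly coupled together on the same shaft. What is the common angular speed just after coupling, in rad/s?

|ω_f| ≈ 56.3 rad/s

The coupling torques are internal; angular momentum about the shared axis is conserved.
Taking A's sense as positive: L = (0.5080)(45.3) + (1.830)(59.3) = 131.5 kg·m²·rad/s.
Combined I = 0.5080 + 1.830 = 2.338 kg·m².
ω_f = L / I = 131.5 / 2.338 = 56.26 rad/s.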